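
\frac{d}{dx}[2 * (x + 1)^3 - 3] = 6*x^2 + 12*x + 6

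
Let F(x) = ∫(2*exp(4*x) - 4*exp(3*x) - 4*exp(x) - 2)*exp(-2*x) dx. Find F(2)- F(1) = -(-2 - exp(-1) + E)^2 + (-2 - exp(-2) + exp(2))^2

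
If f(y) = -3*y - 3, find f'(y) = -3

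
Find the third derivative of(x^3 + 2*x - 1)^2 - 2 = 120*x^3 + 96*x - 12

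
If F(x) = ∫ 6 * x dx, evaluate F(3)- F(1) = 24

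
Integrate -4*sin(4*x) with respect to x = cos(4*x) + C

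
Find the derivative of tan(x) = cos(x)^(-2)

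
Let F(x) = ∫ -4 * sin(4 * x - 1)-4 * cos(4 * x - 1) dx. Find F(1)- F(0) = cos(3) - sin(1) - cos(1) - sin(3)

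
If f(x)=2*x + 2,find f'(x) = 2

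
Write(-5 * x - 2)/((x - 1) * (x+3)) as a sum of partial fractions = -13/(4*(x + 3)) - 7/(4*(x - 1))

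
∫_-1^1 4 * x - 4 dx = -8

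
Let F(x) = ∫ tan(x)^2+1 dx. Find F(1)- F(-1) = 2*tan(1)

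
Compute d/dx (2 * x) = 2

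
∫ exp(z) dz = exp(z) + C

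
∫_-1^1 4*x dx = 0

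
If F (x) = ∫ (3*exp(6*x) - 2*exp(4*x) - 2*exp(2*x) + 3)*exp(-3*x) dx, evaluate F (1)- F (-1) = -2*exp(-1) + 2*E + (E - exp(-1))^3 - (-E + exp(-1))^3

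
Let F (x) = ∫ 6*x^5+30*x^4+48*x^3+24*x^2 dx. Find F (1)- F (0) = 27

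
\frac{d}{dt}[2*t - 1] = 2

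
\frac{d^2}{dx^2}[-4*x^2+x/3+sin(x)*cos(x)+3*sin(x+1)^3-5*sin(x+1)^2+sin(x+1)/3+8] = -2*sin(2*x) - 31*sin(x + 1)/12 + 27*sin(3*x + 3)/4 - 10*cos(2*x + 2) - 8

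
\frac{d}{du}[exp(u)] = exp(u)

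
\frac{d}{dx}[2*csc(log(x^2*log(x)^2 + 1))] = -4*x*(log(x) + 1)*log(x)*cos(log(x^2*log(x)^2 + 1))/((x^2*log(x)^2 + 1)*sin(log(x^2*log(x)^2 + 1))^2)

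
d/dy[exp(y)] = exp(y)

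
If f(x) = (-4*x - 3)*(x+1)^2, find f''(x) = -24*x - 22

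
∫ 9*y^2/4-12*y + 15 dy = 3*y^3/4 - 6*y^2 + 15*y + C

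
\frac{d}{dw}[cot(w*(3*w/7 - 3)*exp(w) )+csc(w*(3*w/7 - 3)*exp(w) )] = 3*(-w^2*cos(3*w*(w/7 - 1)*exp(w))/7 - w^2/7 + 5*w*cos(3*w*(w/7 - 1)*exp(w))/7 + 5*w/7 + cos(3*w*(w/7 - 1)*exp(w)) + 1)*exp(w)/sin(3*w*(w/7 - 1)*exp(w))^2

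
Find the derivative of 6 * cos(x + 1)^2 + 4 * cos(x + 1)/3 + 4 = -4*sin(x + 1)/3 - 6*sin(2*x + 2)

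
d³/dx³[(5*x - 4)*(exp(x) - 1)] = 5*x*exp(x) + 11*exp(x)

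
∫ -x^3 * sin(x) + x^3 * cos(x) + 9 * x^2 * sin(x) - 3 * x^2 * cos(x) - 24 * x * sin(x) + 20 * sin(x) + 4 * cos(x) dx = sqrt(2)*(x - 2)^3*sin(x + pi/4) + C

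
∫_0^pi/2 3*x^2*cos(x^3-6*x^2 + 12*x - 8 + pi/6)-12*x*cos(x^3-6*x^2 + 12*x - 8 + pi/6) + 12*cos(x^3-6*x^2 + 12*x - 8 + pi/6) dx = sin((-2 + pi/2)^3 + pi/6) - cos(pi/3 + 8)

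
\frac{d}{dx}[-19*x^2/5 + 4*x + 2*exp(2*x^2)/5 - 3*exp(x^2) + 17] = 8*x*exp(2*x^2)/5 - 6*x*exp(x^2) - 38*x/5 + 4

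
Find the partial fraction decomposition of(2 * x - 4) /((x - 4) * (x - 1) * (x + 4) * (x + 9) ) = 11/(325*(x + 9)) - 3/(50*(x + 4)) + 1/(75*(x - 1)) + 1/(78*(x - 4))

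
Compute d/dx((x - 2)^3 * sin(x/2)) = (x - 2)^2*(x*cos(x/2)/2 + 3*sin(x/2) - cos(x/2))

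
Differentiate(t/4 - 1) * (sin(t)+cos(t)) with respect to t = -t*sin(t)/4 + t*cos(t)/4 + 5*sin(t)/4 - 3*cos(t)/4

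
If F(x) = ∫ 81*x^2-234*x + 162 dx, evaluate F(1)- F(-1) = 378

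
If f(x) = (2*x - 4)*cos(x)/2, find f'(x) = -x*sin(x) + 2*sin(x) + cos(x)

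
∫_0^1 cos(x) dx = sin(1)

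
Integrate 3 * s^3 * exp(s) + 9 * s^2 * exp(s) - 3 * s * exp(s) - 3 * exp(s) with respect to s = 3*s*(s^2 - 1)*exp(s) + C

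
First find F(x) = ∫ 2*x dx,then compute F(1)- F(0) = 1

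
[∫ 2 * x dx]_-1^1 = 0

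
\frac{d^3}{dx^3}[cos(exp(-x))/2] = (exp(2*x)*sin(exp(-x)) + 3*exp(x)*cos(exp(-x)) - sin(exp(-x)))*exp(-3*x)/2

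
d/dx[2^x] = 2^x*log(2)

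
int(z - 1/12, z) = z^2/2 - z/12 + C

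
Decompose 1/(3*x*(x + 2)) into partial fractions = -1/(6*(x + 2)) + 1/(6*x)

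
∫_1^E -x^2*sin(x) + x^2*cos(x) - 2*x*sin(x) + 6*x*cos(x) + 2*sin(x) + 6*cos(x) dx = (-2 + (2 + E)^2)*(cos(E) + sin(E)) - 7*sin(1) - 7*cos(1)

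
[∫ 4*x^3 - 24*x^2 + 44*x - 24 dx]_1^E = (-1 + (-2 + E)^2)^2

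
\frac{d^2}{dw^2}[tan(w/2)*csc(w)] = (sin(w/2)/(2*cos(w/2)^3) - tan(w/2) - cos(w)/(sin(w)*cos(w/2)^2) + 2*tan(w/2)/sin(w)^2)/sin(w)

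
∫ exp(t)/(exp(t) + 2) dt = log(3*exp(t) + 6) + C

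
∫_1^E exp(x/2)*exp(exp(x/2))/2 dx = -exp(exp(1/2)) + exp(exp(E/2))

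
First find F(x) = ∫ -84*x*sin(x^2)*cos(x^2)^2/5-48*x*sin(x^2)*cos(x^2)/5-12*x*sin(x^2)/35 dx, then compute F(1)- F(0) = -188/35 + 6*cos(1)/35 + 14*cos(1)^3/5 + 12*cos(1)^2/5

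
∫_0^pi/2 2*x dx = pi^2/4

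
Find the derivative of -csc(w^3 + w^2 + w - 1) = 2*(3*w^2 + 2*w + 1)*cos(w^3 + w^2 + w - 1)/(1 - cos(2*w^3 + 2*w^2 + 2*w - 2))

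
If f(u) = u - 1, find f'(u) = 1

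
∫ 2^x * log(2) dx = 2^x + C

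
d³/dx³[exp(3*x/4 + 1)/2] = 27*exp(3*x/4 + 1)/128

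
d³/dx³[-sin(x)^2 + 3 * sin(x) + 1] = (8*sin(x) - 3)*cos(x)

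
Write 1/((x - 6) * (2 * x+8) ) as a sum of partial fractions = -1/(20*(x + 4)) + 1/(20*(x - 6))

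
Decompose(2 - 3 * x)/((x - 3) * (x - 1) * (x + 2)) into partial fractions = 8/(15*(x + 2)) + 1/(6*(x - 1)) - 7/(10*(x - 3))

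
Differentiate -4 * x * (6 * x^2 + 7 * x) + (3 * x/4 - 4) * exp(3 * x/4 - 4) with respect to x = -72*x^2 + 9*x*exp(3*x/4 - 4)/16 - 56*x - 9*exp(3*x/4 - 4)/4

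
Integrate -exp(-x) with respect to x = exp(-x) + C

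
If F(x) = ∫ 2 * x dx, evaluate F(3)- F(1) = 8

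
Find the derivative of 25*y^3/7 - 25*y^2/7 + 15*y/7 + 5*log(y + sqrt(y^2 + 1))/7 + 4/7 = (75*y^4 + 75*y^3*sqrt(y^2 + 1) - 50*y^3 - 50*y^2*sqrt(y^2 + 1) + 90*y^2 + 15*y*sqrt(y^2 + 1) - 45*y + 5*sqrt(y^2 + 1) + 15)/(7*y^2 + 7*y*sqrt(y^2 + 1) + 7)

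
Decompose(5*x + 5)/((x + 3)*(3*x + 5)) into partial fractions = -5/(2*(3*x + 5)) + 5/(2*(x + 3))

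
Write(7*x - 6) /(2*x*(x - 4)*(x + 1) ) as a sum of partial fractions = -13/(10*(x + 1)) + 11/(20*(x - 4)) + 3/(4*x)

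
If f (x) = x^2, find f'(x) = 2*x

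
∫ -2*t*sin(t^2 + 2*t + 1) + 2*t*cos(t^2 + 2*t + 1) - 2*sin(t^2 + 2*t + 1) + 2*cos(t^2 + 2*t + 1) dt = sin((t + 1)^2) + cos((t + 1)^2) + C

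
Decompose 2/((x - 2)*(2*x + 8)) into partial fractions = -1/(6*(x + 4)) + 1/(6*(x - 2))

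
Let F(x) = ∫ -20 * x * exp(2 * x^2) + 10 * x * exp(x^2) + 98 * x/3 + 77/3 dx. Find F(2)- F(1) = -5*exp(8) - 5*E + 5*exp(2) + 224/3 + 5*exp(4)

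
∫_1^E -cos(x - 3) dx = -sin(2) + sin(3 - E)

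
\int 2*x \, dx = x^2 + C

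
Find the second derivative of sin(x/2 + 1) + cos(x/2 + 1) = -sqrt(2)*sin(x/2 + pi/4 + 1)/4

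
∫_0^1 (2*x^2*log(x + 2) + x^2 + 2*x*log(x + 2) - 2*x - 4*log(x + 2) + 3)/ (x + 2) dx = -3*log(2) + 2*log(3)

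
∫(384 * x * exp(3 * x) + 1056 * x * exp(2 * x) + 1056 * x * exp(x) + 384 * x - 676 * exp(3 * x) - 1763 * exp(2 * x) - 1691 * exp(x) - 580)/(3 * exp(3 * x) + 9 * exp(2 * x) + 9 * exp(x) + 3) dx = (-2*(2*x + 3)*(exp(x) + 1)^2 + 12*(2*(2*x - 3)*(exp(x) + 1) - exp(x))^2 + (exp(x) + 1)*exp(x))/(3*(exp(x) + 1)^2) + C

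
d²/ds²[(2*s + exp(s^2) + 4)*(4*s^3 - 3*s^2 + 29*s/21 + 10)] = 16*s^5*exp(s^2) - 12*s^4*exp(s^2) + 1292*s^3*exp(s^2)/21 + 10*s^2*exp(s^2) + 96*s^2 + 226*s*exp(s^2)/7 + 60*s + 14*exp(s^2) - 388/21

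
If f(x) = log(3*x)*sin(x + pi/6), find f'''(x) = (-x^3*log(x)*cos(x + pi/6) - x^3*log(3)*cos(x + pi/6) - 3*x^2*sin(x + pi/6) - 3*x*cos(x + pi/6) + 2*sin(x + pi/6))/x^3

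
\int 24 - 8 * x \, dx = -4*x^2 + 24*x + C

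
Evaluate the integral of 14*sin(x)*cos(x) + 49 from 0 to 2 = 7*sin(2)^2 + 98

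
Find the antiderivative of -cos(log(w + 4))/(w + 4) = -sin(log(w + 4)) + C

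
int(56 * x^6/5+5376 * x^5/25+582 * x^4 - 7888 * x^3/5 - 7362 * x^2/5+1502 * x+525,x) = 8*x^7/5 + 896*x^6/25 + 582*x^5/5 - 1972*x^4/5 - 2454*x^3/5 + 751*x^2 + 525*x + C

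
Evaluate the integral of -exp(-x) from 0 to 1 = -1 + exp(-1)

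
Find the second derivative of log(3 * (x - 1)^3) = -3/(x^2 - 2*x + 1)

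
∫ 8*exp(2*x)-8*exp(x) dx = 4*(1 - exp(x))^2 + C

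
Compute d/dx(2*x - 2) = 2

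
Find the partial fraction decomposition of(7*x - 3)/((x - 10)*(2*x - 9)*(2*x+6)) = -19/(55*(2*x - 9)) - 4/(65*(x + 3)) + 67/(286*(x - 10))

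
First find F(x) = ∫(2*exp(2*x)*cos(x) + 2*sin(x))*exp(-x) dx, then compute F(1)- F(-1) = 2*(E - exp(-1))*cos(1)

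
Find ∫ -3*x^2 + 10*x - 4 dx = -x^3 + 5*x^2 - 4*x + C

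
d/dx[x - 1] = 1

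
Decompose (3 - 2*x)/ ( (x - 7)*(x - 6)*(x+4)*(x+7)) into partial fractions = -17/(546*(x + 7)) + 1/(30*(x + 4)) + 9/(130*(x - 6)) - 1/(14*(x - 7))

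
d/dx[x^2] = 2*x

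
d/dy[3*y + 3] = 3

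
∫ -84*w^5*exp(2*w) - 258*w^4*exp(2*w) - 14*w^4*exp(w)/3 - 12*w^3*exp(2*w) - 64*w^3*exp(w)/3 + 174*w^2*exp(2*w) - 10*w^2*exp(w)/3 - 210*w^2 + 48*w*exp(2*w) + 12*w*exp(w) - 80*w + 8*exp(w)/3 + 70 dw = 2*(w + 1)*(-7*w^2 + 3*w + 4)*(9*w^2*exp(2*w) + w*exp(w) + 15)/3 + C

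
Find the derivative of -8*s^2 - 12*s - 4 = -16*s - 12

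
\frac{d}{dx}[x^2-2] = 2*x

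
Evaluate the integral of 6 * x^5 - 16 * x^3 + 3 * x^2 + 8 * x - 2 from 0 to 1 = 0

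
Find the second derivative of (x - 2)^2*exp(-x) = (x^2 - 8*x + 14)*exp(-x)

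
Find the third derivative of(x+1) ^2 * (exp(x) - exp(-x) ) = (x^2*exp(2*x) + x^2 + 8*x*exp(2*x) - 4*x + 13*exp(2*x) + 1)*exp(-x)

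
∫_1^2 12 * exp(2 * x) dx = -6*exp(2) + 6*exp(4)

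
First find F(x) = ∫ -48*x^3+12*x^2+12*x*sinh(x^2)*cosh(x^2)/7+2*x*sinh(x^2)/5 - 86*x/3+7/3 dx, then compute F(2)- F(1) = -578/3 - 3*cosh(1)^2/7 - cosh(1)/5 + cosh(4)/5 + 3*cosh(4)^2/7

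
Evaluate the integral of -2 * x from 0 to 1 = -1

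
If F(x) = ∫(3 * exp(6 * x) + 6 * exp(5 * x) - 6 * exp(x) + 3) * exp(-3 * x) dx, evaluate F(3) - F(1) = -(-exp(-1) + 1 + E)^3 + (-exp(-3) + 1 + exp(3))^3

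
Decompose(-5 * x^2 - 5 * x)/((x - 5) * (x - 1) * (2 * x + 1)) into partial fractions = 5/(33*(2*x + 1)) + 5/(6*(x - 1)) - 75/(22*(x - 5))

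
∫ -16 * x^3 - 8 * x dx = -4*x^4 - 4*x^2 + C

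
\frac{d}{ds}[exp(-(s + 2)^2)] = (-2*s - 4)*exp(-s^2 - 4*s - 4)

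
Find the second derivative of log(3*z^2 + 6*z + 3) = -2/(z^2 + 2*z + 1)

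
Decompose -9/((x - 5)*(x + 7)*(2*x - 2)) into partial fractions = -3/(64*(x + 7)) + 9/(64*(x - 1)) - 3/(32*(x - 5))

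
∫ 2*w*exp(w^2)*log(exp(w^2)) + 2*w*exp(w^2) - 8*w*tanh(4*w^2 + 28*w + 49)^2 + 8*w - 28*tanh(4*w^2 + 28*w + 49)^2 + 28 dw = w^2*exp(w^2) + tanh((2*w + 7)^2) + C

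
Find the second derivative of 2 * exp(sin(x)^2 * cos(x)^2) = 4*(-6*sin(x)^8 + 10*sin(x)^6 + 4*sin(x)^4 + 2*sin(x)^2*cos(x)^6 - 8*sin(x)^2 + 1)*exp(sin(x)^2)*exp(-sin(x)^4)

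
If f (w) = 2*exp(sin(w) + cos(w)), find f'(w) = 2*sqrt(2)*exp(sin(w))*exp(cos(w))*cos(w + pi/4)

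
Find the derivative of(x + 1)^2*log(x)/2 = (2*x^2*log(x) + x^2 + 2*x*log(x) + 2*x + 1)/(2*x)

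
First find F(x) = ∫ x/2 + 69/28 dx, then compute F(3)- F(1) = 97/14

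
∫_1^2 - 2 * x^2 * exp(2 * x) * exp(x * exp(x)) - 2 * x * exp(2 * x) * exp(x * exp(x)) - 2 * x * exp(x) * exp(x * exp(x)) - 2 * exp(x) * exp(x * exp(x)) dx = -4*exp(2 + 2*exp(2)) + 2*exp(1 + E)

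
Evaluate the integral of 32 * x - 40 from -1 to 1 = -80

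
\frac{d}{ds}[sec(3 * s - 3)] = 3*tan(3*s - 3)*sec(3*s - 3)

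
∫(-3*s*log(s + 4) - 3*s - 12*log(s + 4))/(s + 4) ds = -3*s*log(s + 4) + C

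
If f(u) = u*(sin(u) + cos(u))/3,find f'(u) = sqrt(2)*(u*cos(u + pi/4) + sin(u + pi/4))/3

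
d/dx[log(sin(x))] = 1/tan(x)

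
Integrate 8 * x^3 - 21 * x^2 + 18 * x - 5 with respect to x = 2*x^4 - 7*x^3 + 9*x^2 - 5*x + C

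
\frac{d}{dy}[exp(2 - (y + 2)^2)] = (-2*y - 4)*exp(-y^2 - 4*y - 2)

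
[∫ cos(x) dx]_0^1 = sin(1)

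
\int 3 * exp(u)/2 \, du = 3*exp(u)/2 + C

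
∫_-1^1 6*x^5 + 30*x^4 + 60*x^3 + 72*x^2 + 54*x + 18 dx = 96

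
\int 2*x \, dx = x^2 + C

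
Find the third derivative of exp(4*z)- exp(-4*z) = (64*exp(8*z) + 64)*exp(-4*z)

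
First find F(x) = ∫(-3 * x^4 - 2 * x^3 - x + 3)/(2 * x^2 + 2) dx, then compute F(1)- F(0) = log(2)/4 + 1/2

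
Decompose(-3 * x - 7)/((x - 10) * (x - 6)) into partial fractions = 25/(4*(x - 6)) - 37/(4*(x - 10))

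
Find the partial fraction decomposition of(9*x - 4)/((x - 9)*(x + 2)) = 2/(x + 2) + 7/(x - 9)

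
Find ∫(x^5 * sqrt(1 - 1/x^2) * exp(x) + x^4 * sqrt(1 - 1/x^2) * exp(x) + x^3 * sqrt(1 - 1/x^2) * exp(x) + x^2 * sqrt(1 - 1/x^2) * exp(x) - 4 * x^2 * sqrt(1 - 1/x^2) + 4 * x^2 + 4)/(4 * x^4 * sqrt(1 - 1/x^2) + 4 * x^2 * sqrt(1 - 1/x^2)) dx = x*exp(x)/4 + acot(x) + asec(x) + C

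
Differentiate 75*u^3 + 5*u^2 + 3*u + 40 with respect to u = 225*u^2 + 10*u + 3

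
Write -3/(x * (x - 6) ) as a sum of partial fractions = -1/(2*(x - 6)) + 1/(2*x)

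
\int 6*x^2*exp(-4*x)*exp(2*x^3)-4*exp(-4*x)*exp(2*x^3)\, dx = exp(2*x*(x^2 - 2)) + C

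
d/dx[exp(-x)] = -exp(-x)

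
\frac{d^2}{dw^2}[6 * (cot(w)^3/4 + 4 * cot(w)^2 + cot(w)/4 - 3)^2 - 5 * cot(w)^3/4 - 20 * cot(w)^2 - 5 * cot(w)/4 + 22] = 63*cot(w)^8/4 + 360*cot(w)^7 + 1962*cot(w)^6 + 621*cot(w)^5 + 4251*cot(w)^4/2 + 251*cot(w)^3 - 148*cot(w)^2 - 10*cot(w) - 1309/4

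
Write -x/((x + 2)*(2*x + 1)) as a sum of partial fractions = 1/(3*(2*x + 1)) - 2/(3*(x + 2))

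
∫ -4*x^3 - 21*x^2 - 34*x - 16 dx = -x^4 - 7*x^3 - 17*x^2 - 16*x + C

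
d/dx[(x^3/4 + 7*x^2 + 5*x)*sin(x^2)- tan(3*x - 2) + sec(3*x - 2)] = x^4*cos(x^2)/2 + 14*x^3*cos(x^2) + 3*x^2*sin(x^2)/4 + 10*x^2*cos(x^2) + 14*x*sin(x^2) + 5*sin(x^2) - 3*tan(3*x - 2)^2 + 3*tan(3*x - 2)*sec(3*x - 2) - 3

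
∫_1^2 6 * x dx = 9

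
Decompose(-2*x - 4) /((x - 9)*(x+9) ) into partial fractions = -7/(9*(x + 9)) - 11/(9*(x - 9))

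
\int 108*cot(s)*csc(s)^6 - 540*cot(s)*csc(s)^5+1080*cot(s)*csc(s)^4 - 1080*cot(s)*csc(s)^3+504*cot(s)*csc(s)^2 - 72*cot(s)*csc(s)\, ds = (sin(s) - 1)^2*(72 - 108/sin(s) + 72/sin(s)^2 - 18/sin(s)^3)/sin(s)^3 + C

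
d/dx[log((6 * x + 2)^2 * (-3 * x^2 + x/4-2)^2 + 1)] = (7776*x^5 + 3240*x^4 + 6948*x^3 + 2970*x^2 + 1346*x + 368)/(1296*x^6 + 648*x^5 + 1737*x^4 + 990*x^3 + 673*x^2 + 368*x + 68)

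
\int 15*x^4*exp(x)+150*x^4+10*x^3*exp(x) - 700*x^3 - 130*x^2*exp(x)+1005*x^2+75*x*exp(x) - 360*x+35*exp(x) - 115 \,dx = -5*(3*x - 7)*(-x^2 + x + 1)*(2*x^2 + x*exp(x) - 5*x + 3) + C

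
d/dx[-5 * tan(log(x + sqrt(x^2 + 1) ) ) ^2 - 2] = -10*(x + sqrt(x^2 + 1))*sin(log(x + sqrt(x^2 + 1)))/((x^2 + x*sqrt(x^2 + 1) + 1)*cos(log(x + sqrt(x^2 + 1)))^3)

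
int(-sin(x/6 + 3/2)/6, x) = cos((x + 9)/6) + C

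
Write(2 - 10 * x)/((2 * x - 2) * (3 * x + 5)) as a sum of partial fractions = -7/(2*(3*x + 5)) - 1/(2*(x - 1))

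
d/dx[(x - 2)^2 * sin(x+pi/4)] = x^2*cos(x + pi/4) + 2*sqrt(2)*x*sin(x) - 2*x*cos(x + pi/4) - 4*sqrt(2)*sin(x)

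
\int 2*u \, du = u^2 + C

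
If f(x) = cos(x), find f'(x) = -sin(x)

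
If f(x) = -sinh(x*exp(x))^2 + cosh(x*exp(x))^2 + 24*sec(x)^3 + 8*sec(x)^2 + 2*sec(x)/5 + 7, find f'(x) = 2*(1/5 + 8/cos(x) + 36/cos(x)^2)*sin(x)/cos(x)^2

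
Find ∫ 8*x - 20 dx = 4*x^2 - 20*x + C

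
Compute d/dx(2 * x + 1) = 2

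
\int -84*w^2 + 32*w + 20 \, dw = -28*w^3 + 16*w^2 + 20*w + C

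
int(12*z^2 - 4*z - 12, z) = 4*z^3 - 2*z^2 - 12*z + C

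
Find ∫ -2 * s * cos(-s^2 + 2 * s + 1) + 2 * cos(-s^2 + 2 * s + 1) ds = -sin((s - 1)^2 - 2) + C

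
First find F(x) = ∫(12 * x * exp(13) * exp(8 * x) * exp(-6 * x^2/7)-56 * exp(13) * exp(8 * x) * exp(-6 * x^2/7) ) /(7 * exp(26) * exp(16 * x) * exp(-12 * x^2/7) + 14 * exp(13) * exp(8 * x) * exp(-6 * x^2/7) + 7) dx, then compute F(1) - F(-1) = -exp(-29/7)/(exp(-29/7) + 1) + exp(-141/7)/(exp(-141/7) + 1)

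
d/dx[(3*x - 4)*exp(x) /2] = 3*x*exp(x)/2 - exp(x)/2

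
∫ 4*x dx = 2*x^2 + C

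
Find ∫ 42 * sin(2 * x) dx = -21*cos(2*x) + C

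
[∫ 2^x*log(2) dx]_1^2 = 2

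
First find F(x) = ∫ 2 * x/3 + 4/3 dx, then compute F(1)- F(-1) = 8/3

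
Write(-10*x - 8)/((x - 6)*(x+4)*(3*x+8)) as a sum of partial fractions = -21/(13*(3*x + 8)) + 4/(5*(x + 4)) - 17/(65*(x - 6))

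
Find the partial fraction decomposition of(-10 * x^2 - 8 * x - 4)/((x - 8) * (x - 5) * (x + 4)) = -11/(9*(x + 4)) + 98/(9*(x - 5)) - 59/(3*(x - 8))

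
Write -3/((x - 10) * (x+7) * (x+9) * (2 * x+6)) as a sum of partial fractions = 1/(152*(x + 9)) - 3/(272*(x + 7)) + 1/(208*(x + 3)) - 3/(8398*(x - 10))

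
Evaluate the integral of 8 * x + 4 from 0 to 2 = 24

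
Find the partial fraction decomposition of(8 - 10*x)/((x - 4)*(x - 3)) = 22/(x - 3) - 32/(x - 4)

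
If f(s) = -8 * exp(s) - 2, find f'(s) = -8*exp(s)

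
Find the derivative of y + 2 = 1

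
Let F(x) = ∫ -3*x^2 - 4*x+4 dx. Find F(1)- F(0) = 1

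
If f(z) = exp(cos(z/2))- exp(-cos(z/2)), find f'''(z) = (exp(2*cos(z/2))*sin(z/2)*cos(z/2)^2 + 3*exp(2*cos(z/2))*sin(z)/2 + sin(z/2)*cos(z/2)^2 - 3*sin(z)/2)*exp(-cos(z/2))/8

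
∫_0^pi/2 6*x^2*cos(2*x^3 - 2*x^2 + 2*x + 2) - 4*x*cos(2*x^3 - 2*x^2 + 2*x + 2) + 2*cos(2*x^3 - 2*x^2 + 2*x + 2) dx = -sin(2) - sin(-pi^2/2 + 2 + pi^3/4)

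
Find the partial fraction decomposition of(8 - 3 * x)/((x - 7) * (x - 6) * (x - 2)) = 1/(10*(x - 2)) + 5/(2*(x - 6)) - 13/(5*(x - 7))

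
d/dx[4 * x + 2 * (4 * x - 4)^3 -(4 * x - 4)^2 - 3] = 384*x^2 - 800*x + 420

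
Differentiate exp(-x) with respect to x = -exp(-x)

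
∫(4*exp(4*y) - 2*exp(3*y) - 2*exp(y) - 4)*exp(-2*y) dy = 8*sinh(y)^2 - 4*sinh(y) + C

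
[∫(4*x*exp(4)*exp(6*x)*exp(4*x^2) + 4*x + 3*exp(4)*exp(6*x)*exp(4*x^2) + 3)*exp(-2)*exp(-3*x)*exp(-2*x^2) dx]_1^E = -exp(7) - exp(-2*exp(2) - 3*E - 2) + exp(-7) + exp(2 + 3*E + 2*exp(2))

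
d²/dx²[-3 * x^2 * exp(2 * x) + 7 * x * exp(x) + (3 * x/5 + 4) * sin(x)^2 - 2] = -12*x^2*exp(2*x) - 24*x*exp(2*x) + 7*x*exp(x) + 6*x*cos(2*x)/5 - 6*exp(2*x) + 14*exp(x) + 6*sin(2*x)/5 + 8*cos(2*x)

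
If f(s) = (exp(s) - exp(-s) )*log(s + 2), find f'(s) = (s*exp(2*s)*log(s + 2) + s*log(s + 2) + 2*exp(2*s)*log(s + 2) + exp(2*s) + 2*log(s + 2) - 1)/(s*exp(s) + 2*exp(s))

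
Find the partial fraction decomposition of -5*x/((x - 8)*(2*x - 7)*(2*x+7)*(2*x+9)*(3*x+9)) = 1/(80*(2*x + 9)) - 5/(138*(2*x + 7)) + 5/(5616*(2*x - 7)) + 5/(429*(x + 3)) - 8/(34155*(x - 8))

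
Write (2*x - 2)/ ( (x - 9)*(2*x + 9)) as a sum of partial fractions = 22/(27*(2*x + 9)) + 16/(27*(x - 9))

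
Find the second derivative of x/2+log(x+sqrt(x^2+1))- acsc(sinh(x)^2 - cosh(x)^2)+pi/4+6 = (-2*x^3 - 2*x^2*sqrt(x^2 + 1) - x)/(2*x^5 + 2*x^4*sqrt(x^2 + 1) + 4*x^3 + 3*x^2*sqrt(x^2 + 1) + 2*x + sqrt(x^2 + 1))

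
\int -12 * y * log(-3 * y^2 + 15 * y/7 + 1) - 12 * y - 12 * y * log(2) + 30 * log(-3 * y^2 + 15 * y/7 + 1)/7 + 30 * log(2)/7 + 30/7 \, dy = 2*(-21*y^2 + 15*y + 7)*log(-6*y^2 + 30*y/7 + 2)/7 + C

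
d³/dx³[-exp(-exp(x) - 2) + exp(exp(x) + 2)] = (exp(3*x) - 3*exp(2*x) + exp(x) + exp(x + 2*exp(x) + 4) + 3*exp(2*x + 2*exp(x) + 4) + exp(3*x + 2*exp(x) + 4))*exp(-exp(x) - 2)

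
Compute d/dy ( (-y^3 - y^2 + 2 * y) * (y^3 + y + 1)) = -6*y^5 - 5*y^4 + 4*y^3 - 6*y^2 + 2*y + 2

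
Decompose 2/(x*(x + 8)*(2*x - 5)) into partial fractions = 8/(105*(2*x - 5)) + 1/(84*(x + 8)) - 1/(20*x)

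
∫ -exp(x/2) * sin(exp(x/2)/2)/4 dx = cos(exp(x/2)/2) + C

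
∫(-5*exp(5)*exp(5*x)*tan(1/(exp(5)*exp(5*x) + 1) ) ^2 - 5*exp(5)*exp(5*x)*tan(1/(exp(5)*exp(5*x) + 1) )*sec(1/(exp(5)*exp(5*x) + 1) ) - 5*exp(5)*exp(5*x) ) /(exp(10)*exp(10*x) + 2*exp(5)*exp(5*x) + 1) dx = tan(1/(exp(5*x + 5) + 1)) + sec(1/(exp(5*x + 5) + 1)) + C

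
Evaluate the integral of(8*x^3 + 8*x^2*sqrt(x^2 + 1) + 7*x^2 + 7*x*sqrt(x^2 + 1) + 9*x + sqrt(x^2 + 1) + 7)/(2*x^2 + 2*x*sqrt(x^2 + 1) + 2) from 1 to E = -11/2 - log(1 + sqrt(2))/2 + log(E + sqrt(1 + exp(2)))/2 + 7*E/2 + 2*exp(2)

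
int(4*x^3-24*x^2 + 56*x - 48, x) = x^4 - 8*x^3 + 28*x^2 - 48*x + C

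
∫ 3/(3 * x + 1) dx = log(-9*x - 3) + C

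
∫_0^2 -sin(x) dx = -1 + cos(2)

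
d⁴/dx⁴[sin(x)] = sin(x)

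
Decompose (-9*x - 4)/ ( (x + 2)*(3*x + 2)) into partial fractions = 3/(2*(3*x + 2)) - 7/(2*(x + 2))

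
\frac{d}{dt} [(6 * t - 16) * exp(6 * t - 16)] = 36*t*exp(6*t - 16) - 90*exp(6*t - 16)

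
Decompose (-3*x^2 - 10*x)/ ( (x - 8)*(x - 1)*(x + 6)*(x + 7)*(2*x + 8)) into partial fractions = -77/(720*(x + 7)) + 6/(49*(x + 6)) - 1/(90*(x + 4)) + 13/(3920*(x - 1)) - 17/(2205*(x - 8))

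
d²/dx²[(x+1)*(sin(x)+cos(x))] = -x*sin(x) - x*cos(x) - 3*sin(x) + cos(x)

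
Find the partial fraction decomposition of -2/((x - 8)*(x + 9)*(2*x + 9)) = 8/(225*(2*x + 9)) - 2/(153*(x + 9)) - 2/(425*(x - 8))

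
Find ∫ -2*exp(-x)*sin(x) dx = sqrt(2)*exp(-x)*sin(x + pi/4) + C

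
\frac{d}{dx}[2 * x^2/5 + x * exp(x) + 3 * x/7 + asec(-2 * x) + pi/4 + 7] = (70*x^3*sqrt(1 - 1/(4*x^2))*exp(x) + 56*x^3*sqrt(1 - 1/(4*x^2)) + 70*x^2*sqrt(1 - 1/(4*x^2))*exp(x) + 30*x^2*sqrt(1 - 1/(4*x^2)) - 35)/(70*x^2*sqrt(1 - 1/(4*x^2)))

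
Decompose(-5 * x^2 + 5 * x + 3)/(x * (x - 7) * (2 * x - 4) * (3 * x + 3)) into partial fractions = 7/(144*(x + 1)) + 7/(180*(x - 2)) - 69/(560*(x - 7)) + 1/(28*x)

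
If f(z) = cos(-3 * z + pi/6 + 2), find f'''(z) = -27*sin(-3*z + pi/6 + 2)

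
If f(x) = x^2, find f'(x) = 2*x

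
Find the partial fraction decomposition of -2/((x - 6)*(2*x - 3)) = 4/(9*(2*x - 3)) - 2/(9*(x - 6))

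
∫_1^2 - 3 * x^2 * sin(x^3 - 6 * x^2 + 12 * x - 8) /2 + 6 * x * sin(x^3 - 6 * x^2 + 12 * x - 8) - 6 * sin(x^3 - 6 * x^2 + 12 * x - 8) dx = 1/2 - cos(1)/2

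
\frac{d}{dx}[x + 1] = 1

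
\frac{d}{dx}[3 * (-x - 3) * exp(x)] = -3*x*exp(x) - 12*exp(x)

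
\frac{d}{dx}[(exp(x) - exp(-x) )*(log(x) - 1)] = (x*exp(2*x)*log(x) - x*exp(2*x) + x*log(x) - x + exp(2*x) - 1)*exp(-x)/x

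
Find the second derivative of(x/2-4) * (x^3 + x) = 6*x^2 - 24*x + 1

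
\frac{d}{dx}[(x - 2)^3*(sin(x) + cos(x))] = (x - 2)^2*(sqrt(2)*x*cos(x + pi/4) + 5*sin(x) + cos(x))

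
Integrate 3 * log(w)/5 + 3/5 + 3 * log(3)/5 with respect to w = 3*w*log(3*w)/5 + C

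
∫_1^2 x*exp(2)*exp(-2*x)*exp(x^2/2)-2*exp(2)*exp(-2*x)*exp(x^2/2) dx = 1 - exp(1/2)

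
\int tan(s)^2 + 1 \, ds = tan(s) + C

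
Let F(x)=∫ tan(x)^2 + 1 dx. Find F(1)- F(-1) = 2*tan(1)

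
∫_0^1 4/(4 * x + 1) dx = log(5)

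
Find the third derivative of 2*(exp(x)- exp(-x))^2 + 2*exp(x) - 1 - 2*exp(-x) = (16*exp(4*x) + 2*exp(3*x) + 2*exp(x) - 16)*exp(-2*x)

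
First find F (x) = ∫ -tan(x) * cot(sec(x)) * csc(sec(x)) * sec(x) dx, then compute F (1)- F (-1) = 0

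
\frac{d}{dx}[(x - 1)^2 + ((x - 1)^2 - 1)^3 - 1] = 6*x^5 - 30*x^4 + 48*x^3 - 24*x^2 + 2*x - 2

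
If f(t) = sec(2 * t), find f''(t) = 8*tan(2*t)^2*sec(2*t) + 4*sec(2*t)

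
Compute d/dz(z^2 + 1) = 2*z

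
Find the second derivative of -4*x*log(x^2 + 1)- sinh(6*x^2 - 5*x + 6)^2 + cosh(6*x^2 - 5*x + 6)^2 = (-8*x^3 - 24*x)/(x^4 + 2*x^2 + 1)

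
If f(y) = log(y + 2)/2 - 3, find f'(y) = 1/(2*y + 4)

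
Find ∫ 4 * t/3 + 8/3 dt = 2*t^2/3 + 8*t/3 + C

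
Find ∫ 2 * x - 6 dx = x^2 - 6*x + C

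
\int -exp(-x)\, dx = exp(-x) + C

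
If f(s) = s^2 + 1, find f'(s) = 2*s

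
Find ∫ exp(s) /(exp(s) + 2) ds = log(exp(s) + 2) + C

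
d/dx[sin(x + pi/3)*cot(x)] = cos(x + pi/3)/tan(x) - sin(x + pi/3)/sin(x)^2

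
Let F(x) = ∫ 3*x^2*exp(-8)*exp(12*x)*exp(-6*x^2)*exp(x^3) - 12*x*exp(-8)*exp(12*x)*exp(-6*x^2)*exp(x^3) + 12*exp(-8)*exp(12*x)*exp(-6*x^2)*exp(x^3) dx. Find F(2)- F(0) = 1 - exp(-8)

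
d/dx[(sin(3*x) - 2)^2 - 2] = 6*(sin(3*x) - 2)*cos(3*x)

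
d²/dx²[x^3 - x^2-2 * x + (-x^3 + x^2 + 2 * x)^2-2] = 30*x^4 - 40*x^3 - 36*x^2 + 30*x + 6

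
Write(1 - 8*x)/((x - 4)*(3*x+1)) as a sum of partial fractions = -11/(13*(3*x + 1)) - 31/(13*(x - 4))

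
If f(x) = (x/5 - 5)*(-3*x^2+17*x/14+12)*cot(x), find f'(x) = 3*x^3/(5*sin(x)^2) - 9*x^2/(5*tan(x)) - 1067*x^2/(70*sin(x)^2) + 1067*x/(35*tan(x)) + 257*x/(70*sin(x)^2) - 257/(70*tan(x)) + 60/sin(x)^2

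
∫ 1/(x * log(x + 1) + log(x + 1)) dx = log(2*log(x + 1)) + C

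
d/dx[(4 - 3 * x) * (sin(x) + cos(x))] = 3*x*sin(x) - 3*x*cos(x) - 7*sin(x) + cos(x)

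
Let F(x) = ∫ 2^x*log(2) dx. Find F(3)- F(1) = 6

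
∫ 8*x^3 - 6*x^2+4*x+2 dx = 2*x^4 - 2*x^3 + 2*x^2 + 2*x + C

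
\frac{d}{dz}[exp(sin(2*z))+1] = 2*exp(sin(2*z))*cos(2*z)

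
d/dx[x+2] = 1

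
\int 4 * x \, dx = 2*x^2 + C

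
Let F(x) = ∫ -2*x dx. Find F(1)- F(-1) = 0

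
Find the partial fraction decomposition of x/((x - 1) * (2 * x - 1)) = -1/(2*x - 1) + 1/(x - 1)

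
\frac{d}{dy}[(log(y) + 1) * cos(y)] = (-y*log(y)*sin(y) - y*sin(y) + cos(y))/y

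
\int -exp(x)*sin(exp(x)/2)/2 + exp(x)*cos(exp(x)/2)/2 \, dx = sqrt(2)*sin(exp(x)/2 + pi/4) + C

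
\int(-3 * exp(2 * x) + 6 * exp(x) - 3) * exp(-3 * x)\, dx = (1 - exp(x))^3*exp(-3*x) + C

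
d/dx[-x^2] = -2*x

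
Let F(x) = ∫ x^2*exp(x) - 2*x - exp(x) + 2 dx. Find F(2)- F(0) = -1 + exp(2)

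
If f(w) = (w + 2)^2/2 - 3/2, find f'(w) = w + 2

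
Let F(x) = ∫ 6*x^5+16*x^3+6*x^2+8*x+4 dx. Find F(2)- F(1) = 153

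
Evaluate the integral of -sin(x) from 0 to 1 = -1 + cos(1)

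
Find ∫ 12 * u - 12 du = 6*u^2 - 12*u + C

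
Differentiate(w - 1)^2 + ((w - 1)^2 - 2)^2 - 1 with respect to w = 4*w^3 - 12*w^2 + 6*w + 2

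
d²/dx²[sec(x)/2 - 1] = tan(x)^2*sec(x) + sec(x)/2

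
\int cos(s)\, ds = sin(s) + C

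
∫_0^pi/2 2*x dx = pi^2/4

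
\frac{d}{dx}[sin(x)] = cos(x)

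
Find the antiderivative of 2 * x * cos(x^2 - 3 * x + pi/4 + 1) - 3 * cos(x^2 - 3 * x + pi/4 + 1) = sin(x^2 - 3*x + pi/4 + 1) + C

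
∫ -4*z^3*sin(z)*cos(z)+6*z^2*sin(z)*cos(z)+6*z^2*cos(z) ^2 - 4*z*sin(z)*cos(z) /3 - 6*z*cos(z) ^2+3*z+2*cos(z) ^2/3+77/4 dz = z*(6*z^2 - 9*z + 2)*cos(z)^2/3 + (z + 12)*(6*z + 5)/4 + C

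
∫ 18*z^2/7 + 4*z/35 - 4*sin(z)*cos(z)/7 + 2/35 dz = 6*z^3/7 + 2*z^2/35 + 2*z/35 + cos(2*z)/7 + C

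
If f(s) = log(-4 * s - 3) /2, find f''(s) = -8/(16*s^2 + 24*s + 9)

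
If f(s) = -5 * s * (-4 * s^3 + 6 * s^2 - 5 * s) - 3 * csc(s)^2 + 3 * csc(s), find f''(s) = 240*s^2 - 180*s + 50 - 3/sin(s) + 12/sin(s)^2 + 6/sin(s)^3 - 18/sin(s)^4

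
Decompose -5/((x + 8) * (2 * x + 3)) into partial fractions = -10/(13*(2*x + 3)) + 5/(13*(x + 8))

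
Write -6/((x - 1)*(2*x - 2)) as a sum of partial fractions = -3/(x - 1)^2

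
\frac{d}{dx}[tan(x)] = cos(x)^(-2)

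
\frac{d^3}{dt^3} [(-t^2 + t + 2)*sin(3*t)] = 27*t^2*cos(3*t) + 54*t*sin(3*t) - 27*t*cos(3*t) - 27*sin(3*t) - 72*cos(3*t)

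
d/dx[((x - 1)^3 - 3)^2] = 6*x^5 - 30*x^4 + 60*x^3 - 78*x^2 + 66*x - 24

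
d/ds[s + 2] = 1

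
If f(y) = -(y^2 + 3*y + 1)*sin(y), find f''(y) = y^2*sin(y) + 3*y*sin(y) - 4*y*cos(y) - sin(y) - 6*cos(y)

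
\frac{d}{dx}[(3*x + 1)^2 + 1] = 18*x + 6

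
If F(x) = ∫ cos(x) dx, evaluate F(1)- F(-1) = 2*sin(1)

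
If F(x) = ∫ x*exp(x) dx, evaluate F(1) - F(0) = 1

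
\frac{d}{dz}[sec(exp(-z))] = -exp(-z)*tan(exp(-z))*sec(exp(-z))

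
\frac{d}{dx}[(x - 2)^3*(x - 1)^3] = 6*x^5 - 45*x^4 + 132*x^3 - 189*x^2 + 132*x - 36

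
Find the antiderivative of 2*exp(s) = 2*exp(s) + C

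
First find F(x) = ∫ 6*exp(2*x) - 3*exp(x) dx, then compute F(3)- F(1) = -3*E*(-1 + E) + 3*(-1 + exp(3))*exp(3)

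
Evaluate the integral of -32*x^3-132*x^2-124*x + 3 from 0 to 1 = -111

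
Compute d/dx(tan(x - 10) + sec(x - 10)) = tan(x - 10)^2 + tan(x - 10)*sec(x - 10) + 1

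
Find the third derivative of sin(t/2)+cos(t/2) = sin(t/2)/8 - cos(t/2)/8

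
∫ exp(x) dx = exp(x) + C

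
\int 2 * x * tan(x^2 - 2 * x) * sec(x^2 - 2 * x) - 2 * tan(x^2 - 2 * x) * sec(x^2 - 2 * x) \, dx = sec(x*(x - 2)) + C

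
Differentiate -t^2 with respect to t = -2*t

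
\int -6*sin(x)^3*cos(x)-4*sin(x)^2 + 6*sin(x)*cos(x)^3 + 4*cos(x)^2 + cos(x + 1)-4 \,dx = -4*x + 2*sin(2*x) + sin(x + 1) - 3*cos(4*x)/8 + C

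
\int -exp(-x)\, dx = exp(-x) + C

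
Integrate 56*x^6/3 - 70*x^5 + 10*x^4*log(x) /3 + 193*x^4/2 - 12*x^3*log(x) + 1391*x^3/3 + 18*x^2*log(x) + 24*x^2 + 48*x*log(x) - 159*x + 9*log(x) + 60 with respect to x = (2*x + 3)*(x^3 - 6*x^2 + 18*x + 9)*(8*x^3 + x^2 + 2*x*log(x) - 10*x + 8)/6 + C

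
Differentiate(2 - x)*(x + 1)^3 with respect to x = -4*x^3 - 3*x^2 + 6*x + 5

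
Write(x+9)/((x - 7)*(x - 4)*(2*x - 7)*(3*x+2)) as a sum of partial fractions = -9/(322*(3*x + 2)) + 4/(7*(2*x - 7)) - 13/(42*(x - 4)) + 16/(483*(x - 7))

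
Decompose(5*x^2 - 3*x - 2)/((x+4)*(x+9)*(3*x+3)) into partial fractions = 43/(12*(x + 9)) - 2/(x + 4) + 1/(12*(x + 1))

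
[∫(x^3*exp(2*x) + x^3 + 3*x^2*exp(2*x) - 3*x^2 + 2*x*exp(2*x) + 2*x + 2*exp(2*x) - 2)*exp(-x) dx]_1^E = -3*E + 3*exp(-1) + (2*E + exp(3))*(-exp(-E) + exp(E))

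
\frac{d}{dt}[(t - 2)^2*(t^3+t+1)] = 5*t^4 - 16*t^3 + 15*t^2 - 6*t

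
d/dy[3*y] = 3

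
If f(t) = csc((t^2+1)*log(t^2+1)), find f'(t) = -2*t*(log(t^2 + 1) + 1)*cos((t^2 + 1)*log(t^2 + 1))/sin((t^2 + 1)*log(t^2 + 1))^2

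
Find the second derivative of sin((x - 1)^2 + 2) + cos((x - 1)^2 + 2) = -4*sqrt(2)*x^2*sin(x^2 - 2*x + pi/4 + 3) + 8*sqrt(2)*x*sin(x^2 - 2*x + pi/4 + 3) - 6*sin(x^2 - 2*x + 3) - 2*cos(x^2 - 2*x + 3)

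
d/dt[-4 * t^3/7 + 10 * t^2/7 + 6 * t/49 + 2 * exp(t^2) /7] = -12*t^2/7 + 4*t*exp(t^2)/7 + 20*t/7 + 6/49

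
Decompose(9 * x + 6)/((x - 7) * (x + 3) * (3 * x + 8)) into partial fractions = 162/(29*(3*x + 8)) - 21/(10*(x + 3)) + 69/(290*(x - 7))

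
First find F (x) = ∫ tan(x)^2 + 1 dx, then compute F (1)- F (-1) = 2*tan(1)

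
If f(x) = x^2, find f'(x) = 2*x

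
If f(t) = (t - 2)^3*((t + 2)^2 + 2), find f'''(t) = 60*t^2 - 48*t - 36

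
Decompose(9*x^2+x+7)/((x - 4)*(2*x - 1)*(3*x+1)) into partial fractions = 69/(65*(3*x + 1)) - 39/(35*(2*x - 1)) + 155/(91*(x - 4))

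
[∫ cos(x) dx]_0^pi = 0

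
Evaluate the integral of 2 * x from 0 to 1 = 1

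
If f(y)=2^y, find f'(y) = 2^y*log(2)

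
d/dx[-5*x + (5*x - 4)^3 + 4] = 375*x^2 - 600*x + 235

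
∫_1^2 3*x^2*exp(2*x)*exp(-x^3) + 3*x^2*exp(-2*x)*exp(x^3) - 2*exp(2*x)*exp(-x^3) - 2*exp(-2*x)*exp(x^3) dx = -exp(-1) - exp(-4) + E + exp(4)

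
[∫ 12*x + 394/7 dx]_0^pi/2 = 3*pi^2/2 + 197*pi/7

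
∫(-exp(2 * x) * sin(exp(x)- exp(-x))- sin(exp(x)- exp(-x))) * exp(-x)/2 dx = cos(2*sinh(x))/2 + C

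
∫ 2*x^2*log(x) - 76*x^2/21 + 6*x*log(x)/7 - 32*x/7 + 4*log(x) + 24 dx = x*(-60*x^2 - 105*x + 2*(14*x^2 + 9*x + 84)*log(x) + 840)/42 + C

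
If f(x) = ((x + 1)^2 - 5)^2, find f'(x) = 4*x^3 + 12*x^2 - 8*x - 16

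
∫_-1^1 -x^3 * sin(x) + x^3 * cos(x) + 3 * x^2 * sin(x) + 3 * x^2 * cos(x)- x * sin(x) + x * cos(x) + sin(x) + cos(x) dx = 4*cos(1)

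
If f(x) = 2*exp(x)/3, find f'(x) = 2*exp(x)/3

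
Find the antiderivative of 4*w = 2*w^2 + C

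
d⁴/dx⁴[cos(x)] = cos(x)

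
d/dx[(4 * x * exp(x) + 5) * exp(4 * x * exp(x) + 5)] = 16*x^2*exp(4*x*exp(x) + 2*x + 5) + 24*x*exp(4*x*exp(x) + x + 5) + 16*x*exp(4*x*exp(x) + 2*x + 5) + 24*exp(4*x*exp(x) + x + 5)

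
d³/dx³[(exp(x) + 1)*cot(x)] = -6*exp(x)*cot(x)^4 + 6*exp(x)*cot(x)^3 - 11*exp(x)*cot(x)^2 + 7*exp(x)*cot(x) - 5*exp(x) - 6*cot(x)^4 - 8*cot(x)^2 - 2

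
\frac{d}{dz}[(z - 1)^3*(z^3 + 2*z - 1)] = 6*z^5 - 15*z^4 + 20*z^3 - 24*z^2 + 18*z - 5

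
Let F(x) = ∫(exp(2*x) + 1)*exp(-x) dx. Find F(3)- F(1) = -E - exp(-3) + exp(-1) + exp(3)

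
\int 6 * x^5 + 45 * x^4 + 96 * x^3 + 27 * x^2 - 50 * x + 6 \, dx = x^6 + 9*x^5 + 24*x^4 + 9*x^3 - 25*x^2 + 6*x + C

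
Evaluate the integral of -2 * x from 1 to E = 1 - exp(2)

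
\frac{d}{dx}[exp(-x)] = -exp(-x)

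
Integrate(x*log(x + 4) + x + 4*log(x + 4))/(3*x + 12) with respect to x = x*log(x + 4)/3 + C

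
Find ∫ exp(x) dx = exp(x) + C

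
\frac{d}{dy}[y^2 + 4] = 2*y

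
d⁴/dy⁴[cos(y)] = cos(y)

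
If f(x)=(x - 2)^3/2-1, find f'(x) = 3*x^2/2 - 6*x + 6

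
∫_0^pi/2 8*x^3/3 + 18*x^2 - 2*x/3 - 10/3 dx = 3 + (pi/6 + 3)*(-pi/2 - 1 + pi^3/4)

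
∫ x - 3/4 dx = x^2/2 - 3*x/4 + C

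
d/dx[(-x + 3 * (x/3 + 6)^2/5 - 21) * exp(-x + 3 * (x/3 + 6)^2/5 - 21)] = (2*x^3 + 63*x^2 + 489*x + 504)*exp(x^2/15 + 7*x/5 + 3/5)/225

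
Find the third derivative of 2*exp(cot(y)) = -2*(3 + 6/tan(y) + 11/tan(y)^2 + 12/tan(y)^3 + 9/tan(y)^4 + 6/tan(y)^5 + tan(y)^(-6))*exp(1/tan(y))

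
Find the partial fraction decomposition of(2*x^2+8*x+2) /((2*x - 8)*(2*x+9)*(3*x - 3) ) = 13/(561*(2*x + 9)) - 2/(33*(x - 1)) + 11/(51*(x - 4))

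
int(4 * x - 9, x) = 2*x^2 - 9*x + C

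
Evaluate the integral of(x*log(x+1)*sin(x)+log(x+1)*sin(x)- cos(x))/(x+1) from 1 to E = log(2)*cos(1) - log(1 + E)*cos(E)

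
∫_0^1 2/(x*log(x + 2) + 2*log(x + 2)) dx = 2*log(log(3)) - 2*log(log(2))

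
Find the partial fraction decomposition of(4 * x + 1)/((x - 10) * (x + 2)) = 7/(12*(x + 2)) + 41/(12*(x - 10))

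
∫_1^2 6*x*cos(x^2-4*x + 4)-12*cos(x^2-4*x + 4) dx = -3*sin(1)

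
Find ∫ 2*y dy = y^2 + C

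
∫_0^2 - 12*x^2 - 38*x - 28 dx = -164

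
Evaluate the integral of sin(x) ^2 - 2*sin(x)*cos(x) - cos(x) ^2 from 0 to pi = 0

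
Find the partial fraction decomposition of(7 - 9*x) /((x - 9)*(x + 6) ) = -61/(15*(x + 6)) - 74/(15*(x - 9))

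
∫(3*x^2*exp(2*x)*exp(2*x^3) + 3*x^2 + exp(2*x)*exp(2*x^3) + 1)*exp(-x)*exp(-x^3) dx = -exp(-x^3 - x) + exp(x^3 + x) + C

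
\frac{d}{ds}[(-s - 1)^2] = 2*s + 2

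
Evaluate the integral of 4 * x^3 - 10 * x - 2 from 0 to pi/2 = (-2 + (-1 + pi/2)^2)*(pi^2/4 + pi)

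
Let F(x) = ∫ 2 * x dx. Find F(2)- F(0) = 4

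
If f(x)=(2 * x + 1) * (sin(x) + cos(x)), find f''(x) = -2*x*sin(x) - 2*x*cos(x) - 5*sin(x) + 3*cos(x)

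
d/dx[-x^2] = -2*x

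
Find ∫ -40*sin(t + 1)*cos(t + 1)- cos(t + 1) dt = -sin(t + 1) + 10*cos(2*t + 2) + C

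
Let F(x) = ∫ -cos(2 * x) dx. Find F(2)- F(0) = -sin(4)/2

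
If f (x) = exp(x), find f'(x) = exp(x)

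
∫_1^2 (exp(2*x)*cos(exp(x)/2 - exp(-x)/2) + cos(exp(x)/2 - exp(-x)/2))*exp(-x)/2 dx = -sin((E - exp(-1))/2) - sin((-exp(2) + exp(-2))/2)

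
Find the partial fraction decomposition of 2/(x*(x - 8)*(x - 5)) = -2/(15*(x - 5)) + 1/(12*(x - 8)) + 1/(20*x)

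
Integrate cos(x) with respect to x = sin(x) + C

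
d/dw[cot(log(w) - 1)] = -1/(w*sin(log(w) - 1)^2)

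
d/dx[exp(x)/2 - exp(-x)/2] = (exp(2*x) + 1)*exp(-x)/2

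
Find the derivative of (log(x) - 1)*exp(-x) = (-x*log(x) + x + 1)*exp(-x)/x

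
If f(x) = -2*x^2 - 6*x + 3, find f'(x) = -4*x - 6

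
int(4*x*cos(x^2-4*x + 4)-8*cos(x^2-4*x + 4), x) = 2*sin((x - 2)^2) + C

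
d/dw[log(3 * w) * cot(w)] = (-w*log(w)/sin(w)^2 - w*log(3)/sin(w)^2 + 1/tan(w))/w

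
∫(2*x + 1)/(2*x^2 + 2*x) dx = log(x*(x + 1))/2 + C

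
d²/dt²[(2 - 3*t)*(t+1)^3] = -36*t^2 - 42*t - 6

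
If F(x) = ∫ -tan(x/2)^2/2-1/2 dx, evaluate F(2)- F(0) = -tan(1)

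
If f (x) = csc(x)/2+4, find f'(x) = -cot(x)*csc(x)/2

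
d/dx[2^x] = 2^x*log(2)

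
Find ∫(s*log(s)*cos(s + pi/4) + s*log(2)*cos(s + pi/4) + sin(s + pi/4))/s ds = log(2*s)*sin(s + pi/4) + C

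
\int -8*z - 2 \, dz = -4*z^2 - 2*z + C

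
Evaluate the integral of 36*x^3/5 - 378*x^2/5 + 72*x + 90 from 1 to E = -648/5 - 3*(-3*E - 3)*(-3*exp(2) + 3 + exp(3)/5 + 7*E)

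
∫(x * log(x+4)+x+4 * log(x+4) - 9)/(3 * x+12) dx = (x - 9)*log(x + 4)/3 + C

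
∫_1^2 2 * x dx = 3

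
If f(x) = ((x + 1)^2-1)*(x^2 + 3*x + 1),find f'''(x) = 24*x + 30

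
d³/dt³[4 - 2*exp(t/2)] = -exp(t/2)/4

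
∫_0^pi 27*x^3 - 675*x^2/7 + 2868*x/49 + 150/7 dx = -9*pi^2 + 3*(-3*pi^2 + 50*pi/7)^2/4 + 150*pi/7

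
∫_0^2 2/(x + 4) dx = 2*log(3/2)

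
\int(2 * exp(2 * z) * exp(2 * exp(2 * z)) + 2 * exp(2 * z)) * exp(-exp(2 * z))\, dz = 2*sinh(exp(2*z)) + C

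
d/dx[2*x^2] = 4*x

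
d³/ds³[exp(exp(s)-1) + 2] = exp(s + exp(s) - 1) + 3*exp(2*s + exp(s) - 1) + exp(3*s + exp(s) - 1)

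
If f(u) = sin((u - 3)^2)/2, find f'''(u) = -4*u^3*cos(u^2 - 6*u + 9) + 36*u^2*cos(u^2 - 6*u + 9) - 6*u*sin(u^2 - 6*u + 9) - 108*u*cos(u^2 - 6*u + 9) + 18*sin(u^2 - 6*u + 9) + 108*cos(u^2 - 6*u + 9)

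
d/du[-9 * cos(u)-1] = 9*sin(u)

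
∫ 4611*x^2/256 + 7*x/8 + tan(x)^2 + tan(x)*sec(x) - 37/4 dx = 1537*x^3/256 + 7*x^2/16 - 41*x/4 + tan(x) + sec(x) + C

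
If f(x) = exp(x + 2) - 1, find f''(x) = exp(x + 2)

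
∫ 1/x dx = log(-3*x) + C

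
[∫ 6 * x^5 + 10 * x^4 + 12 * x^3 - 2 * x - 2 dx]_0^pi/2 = -1 + (-pi^3/8 - pi^2/4 - pi/2 + 1)^2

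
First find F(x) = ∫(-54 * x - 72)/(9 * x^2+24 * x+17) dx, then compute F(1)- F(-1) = -3*log(50) + 3*log(2)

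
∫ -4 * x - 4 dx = -2*x^2 - 4*x + C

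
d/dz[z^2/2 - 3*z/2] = z - 3/2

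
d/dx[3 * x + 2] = 3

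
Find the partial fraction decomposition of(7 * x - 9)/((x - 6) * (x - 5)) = -26/(x - 5) + 33/(x - 6)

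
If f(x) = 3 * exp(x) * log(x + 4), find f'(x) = (3*x*exp(x)*log(x + 4) + 12*exp(x)*log(x + 4) + 3*exp(x))/(x + 4)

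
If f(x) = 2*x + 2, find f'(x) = 2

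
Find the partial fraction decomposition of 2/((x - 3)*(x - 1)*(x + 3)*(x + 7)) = -1/(160*(x + 7)) + 1/(48*(x + 3)) - 1/(32*(x - 1)) + 1/(60*(x - 3))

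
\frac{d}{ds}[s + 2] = 1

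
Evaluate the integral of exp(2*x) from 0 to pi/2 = -1/2 + exp(pi)/2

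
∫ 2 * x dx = x^2 + C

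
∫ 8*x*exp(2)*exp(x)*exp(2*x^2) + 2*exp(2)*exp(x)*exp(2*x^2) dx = 2*exp(2*x^2 + x + 2) + C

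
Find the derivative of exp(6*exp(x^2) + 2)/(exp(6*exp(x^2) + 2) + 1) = 12*x*exp(x^2 + 6*exp(x^2) + 2)/(exp(4)*exp(12*exp(x^2)) + 2*exp(2)*exp(6*exp(x^2)) + 1)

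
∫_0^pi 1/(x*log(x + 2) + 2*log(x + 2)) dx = -log(log(2)) + log(log(2 + pi))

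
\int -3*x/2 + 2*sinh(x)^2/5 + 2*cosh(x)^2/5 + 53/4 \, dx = -3*x^2/4 + 53*x/4 + sinh(2*x)/5 + C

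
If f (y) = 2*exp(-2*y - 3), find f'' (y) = 8*exp(-2*y - 3)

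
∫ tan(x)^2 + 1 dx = tan(x) + C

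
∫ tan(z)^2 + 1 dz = tan(z) + C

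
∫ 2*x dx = x^2 + C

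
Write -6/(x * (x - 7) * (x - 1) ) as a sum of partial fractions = 1/(x - 1) - 1/(7*(x - 7)) - 6/(7*x)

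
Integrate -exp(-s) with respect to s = exp(-s) + C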